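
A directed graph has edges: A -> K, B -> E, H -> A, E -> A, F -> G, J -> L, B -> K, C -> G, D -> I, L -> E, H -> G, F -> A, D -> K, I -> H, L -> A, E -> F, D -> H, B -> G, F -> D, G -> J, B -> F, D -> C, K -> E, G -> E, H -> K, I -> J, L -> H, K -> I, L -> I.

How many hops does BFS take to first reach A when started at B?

2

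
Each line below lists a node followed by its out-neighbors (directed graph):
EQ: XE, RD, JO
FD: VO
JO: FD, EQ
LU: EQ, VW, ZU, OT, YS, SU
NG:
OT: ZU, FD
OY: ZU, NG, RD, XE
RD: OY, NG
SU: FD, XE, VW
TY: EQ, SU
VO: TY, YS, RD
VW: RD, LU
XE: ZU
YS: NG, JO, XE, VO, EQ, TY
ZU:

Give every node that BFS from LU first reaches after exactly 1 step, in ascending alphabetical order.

EQ, OT, SU, VW, YS, ZU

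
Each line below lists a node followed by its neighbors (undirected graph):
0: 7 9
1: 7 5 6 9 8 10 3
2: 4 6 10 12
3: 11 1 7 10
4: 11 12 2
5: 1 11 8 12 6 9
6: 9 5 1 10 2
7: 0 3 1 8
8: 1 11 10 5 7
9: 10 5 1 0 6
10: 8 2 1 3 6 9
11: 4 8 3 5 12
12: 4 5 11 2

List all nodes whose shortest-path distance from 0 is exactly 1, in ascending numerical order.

Level 0: 0
Level 1: 7, 9
Level 2: 1, 3, 5, 6, 8, 10
Level 3: 2, 11, 12
Level 4: 4

7, 9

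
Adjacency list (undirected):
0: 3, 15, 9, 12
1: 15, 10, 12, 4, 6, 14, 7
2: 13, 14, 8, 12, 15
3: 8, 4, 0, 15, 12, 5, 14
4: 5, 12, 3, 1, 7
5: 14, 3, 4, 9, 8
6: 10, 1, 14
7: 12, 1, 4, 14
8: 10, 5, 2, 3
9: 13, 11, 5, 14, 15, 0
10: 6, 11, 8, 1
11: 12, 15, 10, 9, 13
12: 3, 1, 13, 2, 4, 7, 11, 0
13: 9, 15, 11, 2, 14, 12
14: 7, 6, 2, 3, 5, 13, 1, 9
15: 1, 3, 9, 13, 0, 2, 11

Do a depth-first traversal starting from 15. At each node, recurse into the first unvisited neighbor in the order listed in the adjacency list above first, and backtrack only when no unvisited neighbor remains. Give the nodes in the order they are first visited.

Visit 15
15 → 1
1 → 10
10 → 6
6 → 14
14 → 7
7 → 12
12 → 3
3 → 8
8 → 5
5 → 4
5 → 9
9 → 13
13 → 11
13 → 2
9 → 0

15 -> 1 -> 10 -> 6 -> 14 -> 7 -> 12 -> 3 -> 8 -> 5 -> 4 -> 9 -> 13 -> 11 -> 2 -> 0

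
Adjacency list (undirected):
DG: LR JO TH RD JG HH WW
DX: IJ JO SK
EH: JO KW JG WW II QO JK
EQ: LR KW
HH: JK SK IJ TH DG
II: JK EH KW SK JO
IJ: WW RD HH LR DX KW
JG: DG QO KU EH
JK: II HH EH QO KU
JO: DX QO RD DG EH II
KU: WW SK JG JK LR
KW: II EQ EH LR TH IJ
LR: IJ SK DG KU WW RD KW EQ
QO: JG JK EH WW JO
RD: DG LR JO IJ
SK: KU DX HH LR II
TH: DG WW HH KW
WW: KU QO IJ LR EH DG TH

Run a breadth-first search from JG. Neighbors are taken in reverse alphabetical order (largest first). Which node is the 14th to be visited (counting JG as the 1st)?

Visit JG; enqueue QO, KU, EH, DG → queue [QO, KU, EH, DG]
Visit QO; enqueue WW, JO, JK → queue [KU, EH, DG, WW, JO, JK]
Visit KU; enqueue SK, LR → queue [EH, DG, WW, JO, JK, SK, LR]
Visit EH; enqueue KW, II → queue [DG, WW, JO, JK, SK, LR, KW, II]
Visit DG; enqueue TH, RD, HH → queue [WW, JO, JK, SK, LR, KW, II, TH, RD, HH]
Visit WW; enqueue IJ → queue [JO, JK, SK, LR, KW, II, TH, RD, HH, IJ]
Visit JO; enqueue DX → queue [JK, SK, LR, KW, II, TH, RD, HH, IJ, DX]
Visit JK → queue [SK, LR, KW, II, TH, RD, HH, IJ, DX]
Visit SK → queue [LR, KW, II, TH, RD, HH, IJ, DX]
Visit LR; enqueue EQ → queue [KW, II, TH, RD, HH, IJ, DX, EQ]
Visit KW → queue [II, TH, RD, HH, IJ, DX, EQ]
Visit II → queue [TH, RD, HH, IJ, DX, EQ]
Visit TH → queue [RD, HH, IJ, DX, EQ]
Visit RD → queue [HH, IJ, DX, EQ]
Visit HH → queue [IJ, DX, EQ]
Visit IJ → queue [DX, EQ]
Visit DX → queue [EQ]
Visit EQ → queue []

Visit order: JG, QO, KU, EH, DG, WW, JO, JK, SK, LR, KW, II, TH, RD, HH, IJ, DX, EQ

RD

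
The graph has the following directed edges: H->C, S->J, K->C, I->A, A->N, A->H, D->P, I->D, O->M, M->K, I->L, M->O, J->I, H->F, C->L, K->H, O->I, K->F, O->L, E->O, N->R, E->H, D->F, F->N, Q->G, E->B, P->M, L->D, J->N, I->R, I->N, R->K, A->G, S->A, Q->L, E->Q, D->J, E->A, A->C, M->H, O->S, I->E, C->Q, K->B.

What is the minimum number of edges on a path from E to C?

2

Level 0: E
Level 1: A, B, H, O, Q
Level 2: C, F, G, I, L, M, N, S
Level 3: D, J, K, R
Level 4: P
C first appears at level 2.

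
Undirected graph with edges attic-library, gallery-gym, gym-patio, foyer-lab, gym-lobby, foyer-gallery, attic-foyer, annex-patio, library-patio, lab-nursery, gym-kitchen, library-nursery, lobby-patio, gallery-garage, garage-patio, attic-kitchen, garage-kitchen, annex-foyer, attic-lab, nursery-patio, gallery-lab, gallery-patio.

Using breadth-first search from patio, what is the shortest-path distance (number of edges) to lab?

Level 0: patio
Level 1: annex, gallery, garage, gym, library, lobby, nursery
Level 2: attic, foyer, kitchen, lab
lab first appears at level 2.

2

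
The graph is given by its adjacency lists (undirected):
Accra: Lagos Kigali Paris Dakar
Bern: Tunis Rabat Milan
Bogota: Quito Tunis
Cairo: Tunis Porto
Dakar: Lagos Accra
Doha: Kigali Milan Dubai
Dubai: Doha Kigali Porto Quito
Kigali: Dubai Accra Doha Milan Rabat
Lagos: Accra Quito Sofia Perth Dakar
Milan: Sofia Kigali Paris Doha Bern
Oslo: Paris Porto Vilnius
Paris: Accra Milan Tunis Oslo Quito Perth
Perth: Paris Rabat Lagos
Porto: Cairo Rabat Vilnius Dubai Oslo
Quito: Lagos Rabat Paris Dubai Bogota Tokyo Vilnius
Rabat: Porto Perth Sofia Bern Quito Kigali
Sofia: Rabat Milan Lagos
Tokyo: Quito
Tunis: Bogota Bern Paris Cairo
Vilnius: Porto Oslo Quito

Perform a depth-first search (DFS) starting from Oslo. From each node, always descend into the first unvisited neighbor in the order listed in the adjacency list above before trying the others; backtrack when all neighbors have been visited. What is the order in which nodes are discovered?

Oslo → Paris → Accra → Lagos → Quito → Rabat → Porto → Cairo → Tunis → Bogota → Bern → Milan → Sofia → Kigali → Dubai → Doha → Vilnius → Perth → Tokyo → Dakar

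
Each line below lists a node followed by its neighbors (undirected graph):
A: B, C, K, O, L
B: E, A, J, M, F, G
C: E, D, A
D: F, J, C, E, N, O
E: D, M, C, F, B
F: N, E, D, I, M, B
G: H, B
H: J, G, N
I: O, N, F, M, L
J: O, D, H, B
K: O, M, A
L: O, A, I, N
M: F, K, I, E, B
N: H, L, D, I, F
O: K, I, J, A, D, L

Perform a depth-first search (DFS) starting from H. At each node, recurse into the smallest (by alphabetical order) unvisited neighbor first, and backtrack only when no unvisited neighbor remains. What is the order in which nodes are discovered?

Visit H
H → G
G → B
B → A
A → C
C → D
D → E
E → F
F → I
I → L
L → N
L → O
O → J
O → K
K → M

H → G → B → A → C → D → E → F → I → L → N → O → J → K → M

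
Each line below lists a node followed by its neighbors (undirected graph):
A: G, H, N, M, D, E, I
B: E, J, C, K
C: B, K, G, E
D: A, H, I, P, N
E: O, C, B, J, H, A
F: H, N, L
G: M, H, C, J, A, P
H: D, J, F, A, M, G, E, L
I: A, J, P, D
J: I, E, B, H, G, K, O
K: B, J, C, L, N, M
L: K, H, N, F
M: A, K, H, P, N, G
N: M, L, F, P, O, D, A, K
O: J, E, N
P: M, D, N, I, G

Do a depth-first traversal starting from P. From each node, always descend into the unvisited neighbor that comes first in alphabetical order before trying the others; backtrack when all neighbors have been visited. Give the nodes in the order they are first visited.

Visit P
P → D
D → A
A → E
E → B
B → C
C → G
G → H
H → F
F → L
L → K
K → J
J → I
J → O
O → N
N → M

P → D → A → E → B → C → G → H → F → L → K → J → I → O → N → M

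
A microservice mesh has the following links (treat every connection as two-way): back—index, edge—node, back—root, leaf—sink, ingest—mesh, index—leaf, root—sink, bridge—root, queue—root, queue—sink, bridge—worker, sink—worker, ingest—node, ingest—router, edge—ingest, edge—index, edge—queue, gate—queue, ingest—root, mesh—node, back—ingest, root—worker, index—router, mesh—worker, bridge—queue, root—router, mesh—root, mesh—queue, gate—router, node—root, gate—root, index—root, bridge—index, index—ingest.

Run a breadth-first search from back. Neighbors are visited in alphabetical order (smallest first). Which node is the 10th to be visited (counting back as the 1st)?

node

Visit back; enqueue index, ingest, root → queue [index, ingest, root]
Visit index; enqueue bridge, edge, leaf, router → queue [ingest, root, bridge, edge, leaf, router]
Visit ingest; enqueue mesh, node → queue [root, bridge, edge, leaf, router, mesh, node]
Visit root; enqueue gate, queue, sink, worker → queue [bridge, edge, leaf, router, mesh, node, gate, queue, sink, worker]
Visit bridge → queue [edge, leaf, router, mesh, node, gate, queue, sink, worker]
Visit edge → queue [leaf, router, mesh, node, gate, queue, sink, worker]
Visit leaf → queue [router, mesh, node, gate, queue, sink, worker]
Visit router → queue [mesh, node, gate, queue, sink, worker]
Visit mesh → queue [node, gate, queue, sink, worker]
Visit node → queue [gate, queue, sink, worker]
Visit gate → queue [queue, sink, worker]
Visit queue → queue [sink, worker]
Visit sink → queue [worker]
Visit worker → queue []

Visit order: back, index, ingest, root, bridge, edge, leaf, router, mesh, node, gate, queue, sink, worker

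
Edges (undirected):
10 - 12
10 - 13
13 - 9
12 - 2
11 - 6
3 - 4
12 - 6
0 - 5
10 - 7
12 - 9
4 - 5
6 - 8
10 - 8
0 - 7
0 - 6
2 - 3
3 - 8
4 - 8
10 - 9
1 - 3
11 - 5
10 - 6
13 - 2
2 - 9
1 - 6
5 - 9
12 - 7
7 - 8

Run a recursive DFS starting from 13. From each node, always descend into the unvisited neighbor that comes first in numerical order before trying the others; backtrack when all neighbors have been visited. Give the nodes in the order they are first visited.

13 → 2 → 3 → 1 → 6 → 0 → 5 → 4 → 8 → 7 → 10 → 9 → 12 → 11

Visit 13
13 → 2
2 → 3
3 → 1
1 → 6
6 → 0
0 → 5
5 → 4
4 → 8
8 → 7
7 → 10
10 → 9
9 → 12
5 → 11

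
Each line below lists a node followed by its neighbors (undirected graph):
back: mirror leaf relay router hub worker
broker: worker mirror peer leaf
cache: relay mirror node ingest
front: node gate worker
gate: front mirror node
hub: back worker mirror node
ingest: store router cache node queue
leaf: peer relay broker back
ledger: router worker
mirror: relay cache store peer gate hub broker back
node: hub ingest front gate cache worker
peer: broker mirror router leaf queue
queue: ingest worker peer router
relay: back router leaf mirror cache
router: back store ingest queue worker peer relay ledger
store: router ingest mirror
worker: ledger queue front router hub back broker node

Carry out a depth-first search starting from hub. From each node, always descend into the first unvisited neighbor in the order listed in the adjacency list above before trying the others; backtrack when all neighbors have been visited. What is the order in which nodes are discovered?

Visit hub
hub → back
back → mirror
mirror → relay
relay → router
router → store
store → ingest
ingest → cache
cache → node
node → front
front → gate
front → worker
worker → ledger
worker → queue
queue → peer
peer → broker
broker → leaf

hub, back, mirror, relay, router, store, ingest, cache, node, front, gate, worker, ledger, queue, peer, broker, leaf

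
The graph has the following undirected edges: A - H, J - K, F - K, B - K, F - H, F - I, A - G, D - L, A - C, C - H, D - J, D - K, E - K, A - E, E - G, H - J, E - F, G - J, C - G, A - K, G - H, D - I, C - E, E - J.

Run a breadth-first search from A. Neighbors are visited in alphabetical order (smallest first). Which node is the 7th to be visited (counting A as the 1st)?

F

Visit A; enqueue C, E, G, H, K → queue [C, E, G, H, K]
Visit C → queue [E, G, H, K]
Visit E; enqueue F, J → queue [G, H, K, F, J]
Visit G → queue [H, K, F, J]
Visit H → queue [K, F, J]
Visit K; enqueue B, D → queue [F, J, B, D]
Visit F; enqueue I → queue [J, B, D, I]
Visit J → queue [B, D, I]
Visit B → queue [D, I]
Visit D; enqueue L → queue [I, L]
Visit I → queue [L]
Visit L → queue []

Visit order: A, C, E, G, H, K, F, J, B, D, I, L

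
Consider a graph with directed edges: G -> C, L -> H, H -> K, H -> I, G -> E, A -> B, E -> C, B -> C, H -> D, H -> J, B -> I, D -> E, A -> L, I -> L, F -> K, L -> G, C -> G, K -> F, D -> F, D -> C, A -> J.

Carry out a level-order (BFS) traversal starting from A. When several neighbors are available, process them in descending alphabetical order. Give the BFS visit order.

A → L → J → B → H → G → I → C → K → D → E → F

Visit A; enqueue L, J, B → queue [L, J, B]
Visit L; enqueue H, G → queue [J, B, H, G]
Visit J → queue [B, H, G]
Visit B; enqueue I, C → queue [H, G, I, C]
Visit H; enqueue K, D → queue [G, I, C, K, D]
Visit G; enqueue E → queue [I, C, K, D, E]
Visit I → queue [C, K, D, E]
Visit C → queue [K, D, E]
Visit K; enqueue F → queue [D, E, F]
Visit D → queue [E, F]
Visit E → queue [F]
Visit F → queue []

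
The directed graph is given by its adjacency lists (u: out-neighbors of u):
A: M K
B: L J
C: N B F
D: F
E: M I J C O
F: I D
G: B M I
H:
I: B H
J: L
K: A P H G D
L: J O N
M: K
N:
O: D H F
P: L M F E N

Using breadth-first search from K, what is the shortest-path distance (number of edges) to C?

Level 0: K
Level 1: A, D, G, H, P
Level 2: B, E, F, I, L, M, N
Level 3: C, J, O
C first appears at level 3.

3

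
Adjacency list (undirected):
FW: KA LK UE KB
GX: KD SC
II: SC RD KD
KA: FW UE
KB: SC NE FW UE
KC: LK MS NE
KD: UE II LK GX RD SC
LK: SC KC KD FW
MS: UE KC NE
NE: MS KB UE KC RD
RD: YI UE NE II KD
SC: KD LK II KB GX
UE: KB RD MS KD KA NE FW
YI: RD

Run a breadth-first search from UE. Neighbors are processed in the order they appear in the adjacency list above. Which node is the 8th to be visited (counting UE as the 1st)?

FW

Visit UE; enqueue KB, RD, MS, KD, KA, NE, FW → queue [KB, RD, MS, KD, KA, NE, FW]
Visit KB; enqueue SC → queue [RD, MS, KD, KA, NE, FW, SC]
Visit RD; enqueue YI, II → queue [MS, KD, KA, NE, FW, SC, YI, II]
Visit MS; enqueue KC → queue [KD, KA, NE, FW, SC, YI, II, KC]
Visit KD; enqueue LK, GX → queue [KA, NE, FW, SC, YI, II, KC, LK, GX]
Visit KA → queue [NE, FW, SC, YI, II, KC, LK, GX]
Visit NE → queue [FW, SC, YI, II, KC, LK, GX]
Visit FW → queue [SC, YI, II, KC, LK, GX]
Visit SC → queue [YI, II, KC, LK, GX]
Visit YI → queue [II, KC, LK, GX]
Visit II → queue [KC, LK, GX]
Visit KC → queue [LK, GX]
Visit LK → queue [GX]
Visit GX → queue []

Visit order: UE, KB, RD, MS, KD, KA, NE, FW, SC, YI, II, KC, LK, GX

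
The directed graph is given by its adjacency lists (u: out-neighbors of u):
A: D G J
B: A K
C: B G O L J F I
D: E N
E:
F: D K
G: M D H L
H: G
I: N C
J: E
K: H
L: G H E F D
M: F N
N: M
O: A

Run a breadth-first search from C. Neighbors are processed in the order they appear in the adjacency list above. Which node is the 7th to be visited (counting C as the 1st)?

F

Visit C; enqueue B, G, O, L, J, F, I → queue [B, G, O, L, J, F, I]
Visit B; enqueue A, K → queue [G, O, L, J, F, I, A, K]
Visit G; enqueue M, D, H → queue [O, L, J, F, I, A, K, M, D, H]
Visit O → queue [L, J, F, I, A, K, M, D, H]
Visit L; enqueue E → queue [J, F, I, A, K, M, D, H, E]
Visit J → queue [F, I, A, K, M, D, H, E]
Visit F → queue [I, A, K, M, D, H, E]
Visit I; enqueue N → queue [A, K, M, D, H, E, N]
Visit A → queue [K, M, D, H, E, N]
Visit K → queue [M, D, H, E, N]
Visit M → queue [D, H, E, N]
Visit D → queue [H, E, N]
Visit H → queue [E, N]
Visit E → queue [N]
Visit N → queue []

Visit order: C, B, G, O, L, J, F, I, A, K, M, D, H, E, N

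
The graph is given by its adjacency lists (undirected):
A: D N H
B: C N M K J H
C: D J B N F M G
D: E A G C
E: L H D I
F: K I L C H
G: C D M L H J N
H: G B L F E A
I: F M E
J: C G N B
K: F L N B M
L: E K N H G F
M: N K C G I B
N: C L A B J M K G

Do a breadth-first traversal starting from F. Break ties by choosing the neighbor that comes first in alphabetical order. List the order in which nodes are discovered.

F, C, H, I, K, L, B, D, G, J, M, N, A, E

Visit F; enqueue C, H, I, K, L → queue [C, H, I, K, L]
Visit C; enqueue B, D, G, J, M, N → queue [H, I, K, L, B, D, G, J, M, N]
Visit H; enqueue A, E → queue [I, K, L, B, D, G, J, M, N, A, E]
Visit I → queue [K, L, B, D, G, J, M, N, A, E]
Visit K → queue [L, B, D, G, J, M, N, A, E]
Visit L → queue [B, D, G, J, M, N, A, E]
Visit B → queue [D, G, J, M, N, A, E]
Visit D → queue [G, J, M, N, A, E]
Visit G → queue [J, M, N, A, E]
Visit J → queue [M, N, A, E]
Visit M → queue [N, A, E]
Visit N → queue [A, E]
Visit A → queue [E]
Visit E → queue []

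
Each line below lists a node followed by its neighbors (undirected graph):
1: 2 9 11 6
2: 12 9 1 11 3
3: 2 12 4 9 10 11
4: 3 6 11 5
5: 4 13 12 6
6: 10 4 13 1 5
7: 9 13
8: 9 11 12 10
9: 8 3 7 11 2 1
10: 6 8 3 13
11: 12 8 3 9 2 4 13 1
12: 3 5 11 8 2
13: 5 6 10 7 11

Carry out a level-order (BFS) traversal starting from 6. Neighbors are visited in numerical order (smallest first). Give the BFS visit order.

6, 1, 4, 5, 10, 13, 2, 9, 11, 3, 12, 8, 7

Visit 6; enqueue 1, 4, 5, 10, 13 → queue [1, 4, 5, 10, 13]
Visit 1; enqueue 2, 9, 11 → queue [4, 5, 10, 13, 2, 9, 11]
Visit 4; enqueue 3 → queue [5, 10, 13, 2, 9, 11, 3]
Visit 5; enqueue 12 → queue [10, 13, 2, 9, 11, 3, 12]
Visit 10; enqueue 8 → queue [13, 2, 9, 11, 3, 12, 8]
Visit 13; enqueue 7 → queue [2, 9, 11, 3, 12, 8, 7]
Visit 2 → queue [9, 11, 3, 12, 8, 7]
Visit 9 → queue [11, 3, 12, 8, 7]
Visit 11 → queue [3, 12, 8, 7]
Visit 3 → queue [12, 8, 7]
Visit 12 → queue [8, 7]
Visit 8 → queue [7]
Visit 7 → queue []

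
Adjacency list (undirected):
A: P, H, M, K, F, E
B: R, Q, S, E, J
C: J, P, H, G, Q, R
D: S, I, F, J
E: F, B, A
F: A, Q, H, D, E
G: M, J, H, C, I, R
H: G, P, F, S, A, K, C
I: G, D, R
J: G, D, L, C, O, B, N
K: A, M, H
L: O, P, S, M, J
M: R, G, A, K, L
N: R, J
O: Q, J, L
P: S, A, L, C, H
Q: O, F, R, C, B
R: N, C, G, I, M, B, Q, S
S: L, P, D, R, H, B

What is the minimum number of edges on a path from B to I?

2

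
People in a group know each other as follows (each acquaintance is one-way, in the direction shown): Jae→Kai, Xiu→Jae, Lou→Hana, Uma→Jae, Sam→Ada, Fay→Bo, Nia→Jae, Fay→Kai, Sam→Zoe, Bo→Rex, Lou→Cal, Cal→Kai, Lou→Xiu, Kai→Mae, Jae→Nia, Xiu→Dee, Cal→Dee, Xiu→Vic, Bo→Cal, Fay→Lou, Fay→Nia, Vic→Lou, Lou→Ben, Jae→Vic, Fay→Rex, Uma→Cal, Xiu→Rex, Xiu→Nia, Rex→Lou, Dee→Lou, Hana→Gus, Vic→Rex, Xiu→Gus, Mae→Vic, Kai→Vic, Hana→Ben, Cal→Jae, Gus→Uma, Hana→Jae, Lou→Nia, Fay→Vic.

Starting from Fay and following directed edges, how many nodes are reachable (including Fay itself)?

16

BFS from Fay visits: Fay, Bo, Kai, Lou, Nia, Rex, Vic, Cal, Mae, Ben, Hana, Xiu, Jae, Dee, Gus, Uma
Reachable nodes: 16 of 19 total.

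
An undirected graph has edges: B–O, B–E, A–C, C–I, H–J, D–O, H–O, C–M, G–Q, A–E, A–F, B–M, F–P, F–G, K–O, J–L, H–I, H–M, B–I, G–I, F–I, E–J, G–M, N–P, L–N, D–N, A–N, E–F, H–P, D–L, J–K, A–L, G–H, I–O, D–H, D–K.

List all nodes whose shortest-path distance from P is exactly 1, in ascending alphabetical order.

Level 0: P
Level 1: F, H, N
Level 2: A, D, E, G, I, J, L, M, O
Level 3: B, C, K, Q

F, H, N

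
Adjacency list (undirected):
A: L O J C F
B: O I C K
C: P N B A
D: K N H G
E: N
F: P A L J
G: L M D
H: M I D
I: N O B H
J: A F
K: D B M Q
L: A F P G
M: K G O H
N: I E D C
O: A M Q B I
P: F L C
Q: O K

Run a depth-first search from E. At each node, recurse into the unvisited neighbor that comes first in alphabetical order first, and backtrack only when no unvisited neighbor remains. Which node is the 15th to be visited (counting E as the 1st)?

Visit E
E → N
N → C
C → A
A → F
F → J
F → L
L → G
G → D
D → H
H → I
I → B
B → K
K → M
M → O
O → Q
L → P

Visit order: E, N, C, A, F, J, L, G, D, H, I, B, K, M, O, Q, P

O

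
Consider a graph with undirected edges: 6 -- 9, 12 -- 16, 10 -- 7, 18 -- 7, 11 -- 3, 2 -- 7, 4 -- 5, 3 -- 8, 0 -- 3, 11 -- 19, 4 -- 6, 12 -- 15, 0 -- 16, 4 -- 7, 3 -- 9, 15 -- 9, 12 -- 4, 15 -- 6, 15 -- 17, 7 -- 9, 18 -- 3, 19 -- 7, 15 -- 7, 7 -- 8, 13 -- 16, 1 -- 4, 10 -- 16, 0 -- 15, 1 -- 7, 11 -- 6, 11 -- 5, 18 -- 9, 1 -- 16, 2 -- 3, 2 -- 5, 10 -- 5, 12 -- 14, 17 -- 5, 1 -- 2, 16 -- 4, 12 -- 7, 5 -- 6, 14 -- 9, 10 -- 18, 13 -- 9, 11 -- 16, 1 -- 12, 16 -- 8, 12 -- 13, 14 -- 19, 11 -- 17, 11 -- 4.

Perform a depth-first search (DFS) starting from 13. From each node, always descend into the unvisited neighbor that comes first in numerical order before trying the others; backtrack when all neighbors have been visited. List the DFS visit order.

13, 9, 3, 0, 15, 6, 4, 1, 2, 5, 10, 7, 8, 16, 11, 17, 19, 14, 12, 18

Visit 13
13 → 9
9 → 3
3 → 0
0 → 15
15 → 6
6 → 4
4 → 1
1 → 2
2 → 5
5 → 10
10 → 7
7 → 8
8 → 16
16 → 11
11 → 17
11 → 19
19 → 14
14 → 12
7 → 18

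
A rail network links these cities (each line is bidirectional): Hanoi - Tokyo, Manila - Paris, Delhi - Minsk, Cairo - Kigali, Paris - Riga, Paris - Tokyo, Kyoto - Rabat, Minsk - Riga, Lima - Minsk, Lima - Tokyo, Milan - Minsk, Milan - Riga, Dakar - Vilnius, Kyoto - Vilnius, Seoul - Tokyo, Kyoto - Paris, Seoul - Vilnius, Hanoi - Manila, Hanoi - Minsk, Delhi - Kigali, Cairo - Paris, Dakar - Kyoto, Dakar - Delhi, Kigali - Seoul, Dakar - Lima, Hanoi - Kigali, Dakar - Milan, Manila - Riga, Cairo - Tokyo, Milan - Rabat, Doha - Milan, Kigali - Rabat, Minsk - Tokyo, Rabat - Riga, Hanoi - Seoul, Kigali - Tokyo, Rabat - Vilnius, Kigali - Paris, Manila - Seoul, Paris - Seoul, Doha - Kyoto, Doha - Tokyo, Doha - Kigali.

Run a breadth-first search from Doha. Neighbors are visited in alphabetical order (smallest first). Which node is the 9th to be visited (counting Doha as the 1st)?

Visit Doha; enqueue Kigali, Kyoto, Milan, Tokyo → queue [Kigali, Kyoto, Milan, Tokyo]
Visit Kigali; enqueue Cairo, Delhi, Hanoi, Paris, Rabat, Seoul → queue [Kyoto, Milan, Tokyo, Cairo, Delhi, Hanoi, Paris, Rabat, Seoul]
Visit Kyoto; enqueue Dakar, Vilnius → queue [Milan, Tokyo, Cairo, Delhi, Hanoi, Paris, Rabat, Seoul, Dakar, Vilnius]
Visit Milan; enqueue Minsk, Riga → queue [Tokyo, Cairo, Delhi, Hanoi, Paris, Rabat, Seoul, Dakar, Vilnius, Minsk, Riga]
Visit Tokyo; enqueue Lima → queue [Cairo, Delhi, Hanoi, Paris, Rabat, Seoul, Dakar, Vilnius, Minsk, Riga, Lima]
Visit Cairo → queue [Delhi, Hanoi, Paris, Rabat, Seoul, Dakar, Vilnius, Minsk, Riga, Lima]
Visit Delhi → queue [Hanoi, Paris, Rabat, Seoul, Dakar, Vilnius, Minsk, Riga, Lima]
Visit Hanoi; enqueue Manila → queue [Paris, Rabat, Seoul, Dakar, Vilnius, Minsk, Riga, Lima, Manila]
Visit Paris → queue [Rabat, Seoul, Dakar, Vilnius, Minsk, Riga, Lima, Manila]
Visit Rabat → queue [Seoul, Dakar, Vilnius, Minsk, Riga, Lima, Manila]
Visit Seoul → queue [Dakar, Vilnius, Minsk, Riga, Lima, Manila]
Visit Dakar → queue [Vilnius, Minsk, Riga, Lima, Manila]
Visit Vilnius → queue [Minsk, Riga, Lima, Manila]
Visit Minsk → queue [Riga, Lima, Manila]
Visit Riga → queue [Lima, Manila]
Visit Lima → queue [Manila]
Visit Manila → queue []

Visit order: Doha, Kigali, Kyoto, Milan, Tokyo, Cairo, Delhi, Hanoi, Paris, Rabat, Seoul, Dakar, Vilnius, Minsk, Riga, Lima, Manila

Paris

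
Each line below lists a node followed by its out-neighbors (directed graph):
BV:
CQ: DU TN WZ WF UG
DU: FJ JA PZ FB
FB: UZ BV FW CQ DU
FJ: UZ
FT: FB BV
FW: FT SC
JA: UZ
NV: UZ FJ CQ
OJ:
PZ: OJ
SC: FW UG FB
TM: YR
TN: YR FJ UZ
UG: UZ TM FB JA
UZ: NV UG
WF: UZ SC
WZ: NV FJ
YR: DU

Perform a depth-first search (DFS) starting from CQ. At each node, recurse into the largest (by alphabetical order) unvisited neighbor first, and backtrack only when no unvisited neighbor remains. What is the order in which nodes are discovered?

CQ WZ NV UZ UG TM YR DU PZ OJ JA FJ FB FW SC FT BV WF TN

Visit CQ
CQ → WZ
WZ → NV
NV → UZ
UZ → UG
UG → TM
TM → YR
YR → DU
DU → PZ
PZ → OJ
DU → JA
DU → FJ
DU → FB
FB → FW
FW → SC
FW → FT
FT → BV
CQ → WF
CQ → TN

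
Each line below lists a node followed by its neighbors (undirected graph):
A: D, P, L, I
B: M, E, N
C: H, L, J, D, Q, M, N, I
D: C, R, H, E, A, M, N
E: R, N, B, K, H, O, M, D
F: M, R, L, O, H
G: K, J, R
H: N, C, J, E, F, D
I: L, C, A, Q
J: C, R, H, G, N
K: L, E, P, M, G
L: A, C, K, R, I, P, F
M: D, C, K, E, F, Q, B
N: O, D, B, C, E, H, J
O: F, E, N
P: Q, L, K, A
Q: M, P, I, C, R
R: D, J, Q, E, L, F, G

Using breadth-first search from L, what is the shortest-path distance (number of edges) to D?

Level 0: L
Level 1: A, C, F, I, K, P, R
Level 2: D, E, G, H, J, M, N, O, Q
Level 3: B
D first appears at level 2.

2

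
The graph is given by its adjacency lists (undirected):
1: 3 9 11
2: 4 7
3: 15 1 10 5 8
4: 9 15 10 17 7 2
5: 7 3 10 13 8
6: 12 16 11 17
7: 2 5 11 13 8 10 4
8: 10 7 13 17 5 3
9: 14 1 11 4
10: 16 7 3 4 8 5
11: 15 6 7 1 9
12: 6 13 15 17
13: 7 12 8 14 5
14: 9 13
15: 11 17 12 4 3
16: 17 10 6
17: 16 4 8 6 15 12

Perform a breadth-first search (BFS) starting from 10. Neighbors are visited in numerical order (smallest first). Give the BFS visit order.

Visit 10; enqueue 3, 4, 5, 7, 8, 16 → queue [3, 4, 5, 7, 8, 16]
Visit 3; enqueue 1, 15 → queue [4, 5, 7, 8, 16, 1, 15]
Visit 4; enqueue 2, 9, 17 → queue [5, 7, 8, 16, 1, 15, 2, 9, 17]
Visit 5; enqueue 13 → queue [7, 8, 16, 1, 15, 2, 9, 17, 13]
Visit 7; enqueue 11 → queue [8, 16, 1, 15, 2, 9, 17, 13, 11]
Visit 8 → queue [16, 1, 15, 2, 9, 17, 13, 11]
Visit 16; enqueue 6 → queue [1, 15, 2, 9, 17, 13, 11, 6]
Visit 1 → queue [15, 2, 9, 17, 13, 11, 6]
Visit 15; enqueue 12 → queue [2, 9, 17, 13, 11, 6, 12]
Visit 2 → queue [9, 17, 13, 11, 6, 12]
Visit 9; enqueue 14 → queue [17, 13, 11, 6, 12, 14]
Visit 17 → queue [13, 11, 6, 12, 14]
Visit 13 → queue [11, 6, 12, 14]
Visit 11 → queue [6, 12, 14]
Visit 6 → queue [12, 14]
Visit 12 → queue [14]
Visit 14 → queue []

10 3 4 5 7 8 16 1 15 2 9 17 13 11 6 12 14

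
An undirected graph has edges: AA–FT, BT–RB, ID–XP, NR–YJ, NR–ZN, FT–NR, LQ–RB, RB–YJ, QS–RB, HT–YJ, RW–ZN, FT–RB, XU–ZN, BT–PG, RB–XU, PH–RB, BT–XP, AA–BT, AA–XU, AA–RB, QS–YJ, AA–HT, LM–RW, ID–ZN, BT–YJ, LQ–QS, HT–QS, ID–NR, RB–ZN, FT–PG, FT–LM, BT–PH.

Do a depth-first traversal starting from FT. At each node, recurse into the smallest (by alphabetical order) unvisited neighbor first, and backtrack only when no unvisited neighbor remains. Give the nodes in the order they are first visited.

FT, AA, BT, PG, PH, RB, LQ, QS, HT, YJ, NR, ID, XP, ZN, RW, LM, XU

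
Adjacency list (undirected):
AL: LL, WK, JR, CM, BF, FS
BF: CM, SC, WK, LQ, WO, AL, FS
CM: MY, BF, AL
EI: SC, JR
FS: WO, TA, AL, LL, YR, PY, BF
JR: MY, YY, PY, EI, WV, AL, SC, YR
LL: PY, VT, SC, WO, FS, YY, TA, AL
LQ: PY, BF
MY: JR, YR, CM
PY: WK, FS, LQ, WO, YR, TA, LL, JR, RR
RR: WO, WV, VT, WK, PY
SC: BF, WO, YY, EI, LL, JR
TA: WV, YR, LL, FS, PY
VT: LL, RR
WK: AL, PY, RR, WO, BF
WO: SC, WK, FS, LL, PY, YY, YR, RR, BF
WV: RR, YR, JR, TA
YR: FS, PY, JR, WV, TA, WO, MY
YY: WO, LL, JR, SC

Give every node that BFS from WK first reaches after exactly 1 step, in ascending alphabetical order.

AL, BF, PY, RR, WO

Level 0: WK
Level 1: AL, BF, PY, RR, WO
Level 2: CM, FS, JR, LL, LQ, SC, TA, VT, WV, YR, YY
Level 3: EI, MY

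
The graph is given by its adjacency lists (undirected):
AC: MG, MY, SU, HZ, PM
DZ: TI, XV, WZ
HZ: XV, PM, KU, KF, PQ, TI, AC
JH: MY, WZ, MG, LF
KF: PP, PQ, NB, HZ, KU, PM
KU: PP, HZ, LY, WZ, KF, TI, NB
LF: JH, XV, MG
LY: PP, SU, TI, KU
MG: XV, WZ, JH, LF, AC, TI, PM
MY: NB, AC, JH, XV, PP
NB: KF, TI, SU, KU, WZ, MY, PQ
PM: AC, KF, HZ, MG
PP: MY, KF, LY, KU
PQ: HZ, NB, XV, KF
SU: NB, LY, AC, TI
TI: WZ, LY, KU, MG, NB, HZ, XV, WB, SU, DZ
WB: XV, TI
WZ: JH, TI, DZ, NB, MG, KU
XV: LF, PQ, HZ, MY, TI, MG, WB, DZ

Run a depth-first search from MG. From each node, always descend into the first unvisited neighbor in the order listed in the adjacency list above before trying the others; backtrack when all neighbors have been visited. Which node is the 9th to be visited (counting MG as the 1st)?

LY

Visit MG
MG → XV
XV → LF
LF → JH
JH → MY
MY → NB
NB → KF
KF → PP
PP → LY
LY → SU
SU → AC
AC → HZ
HZ → PM
HZ → KU
KU → WZ
WZ → TI
TI → WB
TI → DZ
HZ → PQ

Visit order: MG, XV, LF, JH, MY, NB, KF, PP, LY, SU, AC, HZ, PM, KU, WZ, TI, WB, DZ, PQ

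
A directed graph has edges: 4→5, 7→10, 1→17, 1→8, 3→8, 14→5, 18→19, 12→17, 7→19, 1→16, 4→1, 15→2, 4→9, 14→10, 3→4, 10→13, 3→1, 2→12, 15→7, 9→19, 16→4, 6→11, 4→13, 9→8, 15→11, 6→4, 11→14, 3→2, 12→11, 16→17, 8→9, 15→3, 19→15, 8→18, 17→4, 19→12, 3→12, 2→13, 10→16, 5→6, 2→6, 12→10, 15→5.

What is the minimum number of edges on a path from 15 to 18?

Level 0: 15
Level 1: 2, 3, 5, 7, 11
Level 2: 1, 4, 6, 8, 10, 12, 13, 14, 19
Level 3: 9, 16, 17, 18
18 first appears at level 3.

3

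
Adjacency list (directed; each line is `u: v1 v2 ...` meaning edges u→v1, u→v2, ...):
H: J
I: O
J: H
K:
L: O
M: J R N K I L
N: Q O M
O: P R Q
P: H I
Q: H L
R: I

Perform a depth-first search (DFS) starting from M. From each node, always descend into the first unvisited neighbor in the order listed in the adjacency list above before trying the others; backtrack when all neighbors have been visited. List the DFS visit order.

M, J, H, R, I, O, P, Q, L, N, K

Visit M
M → J
J → H
M → R
R → I
I → O
O → P
O → Q
Q → L
M → N
M → K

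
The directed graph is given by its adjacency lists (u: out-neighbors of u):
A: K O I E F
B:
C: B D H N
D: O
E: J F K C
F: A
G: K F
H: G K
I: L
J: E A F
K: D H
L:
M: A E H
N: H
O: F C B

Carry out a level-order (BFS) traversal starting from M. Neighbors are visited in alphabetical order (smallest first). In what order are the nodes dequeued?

M A E H F I K O C J G L D B N

Visit M; enqueue A, E, H → queue [A, E, H]
Visit A; enqueue F, I, K, O → queue [E, H, F, I, K, O]
Visit E; enqueue C, J → queue [H, F, I, K, O, C, J]
Visit H; enqueue G → queue [F, I, K, O, C, J, G]
Visit F → queue [I, K, O, C, J, G]
Visit I; enqueue L → queue [K, O, C, J, G, L]
Visit K; enqueue D → queue [O, C, J, G, L, D]
Visit O; enqueue B → queue [C, J, G, L, D, B]
Visit C; enqueue N → queue [J, G, L, D, B, N]
Visit J → queue [G, L, D, B, N]
Visit G → queue [L, D, B, N]
Visit L → queue [D, B, N]
Visit D → queue [B, N]
Visit B → queue [N]
Visit N → queue []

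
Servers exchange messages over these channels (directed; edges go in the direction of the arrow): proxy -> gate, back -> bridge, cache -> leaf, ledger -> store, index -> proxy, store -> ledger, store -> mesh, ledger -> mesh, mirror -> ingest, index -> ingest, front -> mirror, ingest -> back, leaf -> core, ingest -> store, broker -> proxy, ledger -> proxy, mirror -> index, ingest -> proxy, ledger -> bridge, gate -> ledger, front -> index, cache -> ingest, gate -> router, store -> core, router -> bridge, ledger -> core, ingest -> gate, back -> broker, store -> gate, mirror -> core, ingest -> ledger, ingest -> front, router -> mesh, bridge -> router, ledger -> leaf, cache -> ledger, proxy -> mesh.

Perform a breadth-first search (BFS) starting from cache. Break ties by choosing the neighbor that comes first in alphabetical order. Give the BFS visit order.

cache → ingest → leaf → ledger → back → front → gate → proxy → store → core → bridge → mesh → broker → index → mirror → router

Visit cache; enqueue ingest, leaf, ledger → queue [ingest, leaf, ledger]
Visit ingest; enqueue back, front, gate, proxy, store → queue [leaf, ledger, back, front, gate, proxy, store]
Visit leaf; enqueue core → queue [ledger, back, front, gate, proxy, store, core]
Visit ledger; enqueue bridge, mesh → queue [back, front, gate, proxy, store, core, bridge, mesh]
Visit back; enqueue broker → queue [front, gate, proxy, store, core, bridge, mesh, broker]
Visit front; enqueue index, mirror → queue [gate, proxy, store, core, bridge, mesh, broker, index, mirror]
Visit gate; enqueue router → queue [proxy, store, core, bridge, mesh, broker, index, mirror, router]
Visit proxy → queue [store, core, bridge, mesh, broker, index, mirror, router]
Visit store → queue [core, bridge, mesh, broker, index, mirror, router]
Visit core → queue [bridge, mesh, broker, index, mirror, router]
Visit bridge → queue [mesh, broker, index, mirror, router]
Visit mesh → queue [broker, index, mirror, router]
Visit broker → queue [index, mirror, router]
Visit index → queue [mirror, router]
Visit mirror → queue [router]
Visit router → queue []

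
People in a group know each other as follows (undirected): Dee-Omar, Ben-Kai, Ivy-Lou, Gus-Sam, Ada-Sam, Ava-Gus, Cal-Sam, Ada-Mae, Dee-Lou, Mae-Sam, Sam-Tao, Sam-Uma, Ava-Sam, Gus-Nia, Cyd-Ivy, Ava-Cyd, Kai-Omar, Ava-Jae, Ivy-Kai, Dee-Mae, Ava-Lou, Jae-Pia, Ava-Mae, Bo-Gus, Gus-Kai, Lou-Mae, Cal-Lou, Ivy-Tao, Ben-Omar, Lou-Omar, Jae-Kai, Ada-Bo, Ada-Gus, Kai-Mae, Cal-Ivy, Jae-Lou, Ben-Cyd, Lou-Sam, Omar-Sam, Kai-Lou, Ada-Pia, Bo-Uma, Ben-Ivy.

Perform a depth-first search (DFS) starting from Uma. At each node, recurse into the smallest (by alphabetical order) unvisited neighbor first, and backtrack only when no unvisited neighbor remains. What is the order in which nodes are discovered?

Uma, Bo, Ada, Gus, Ava, Cyd, Ben, Ivy, Cal, Lou, Dee, Mae, Kai, Jae, Pia, Omar, Sam, Tao, Nia

Visit Uma
Uma → Bo
Bo → Ada
Ada → Gus
Gus → Ava
Ava → Cyd
Cyd → Ben
Ben → Ivy
Ivy → Cal
Cal → Lou
Lou → Dee
Dee → Mae
Mae → Kai
Kai → Jae
Jae → Pia
Kai → Omar
Omar → Sam
Sam → Tao
Gus → Nia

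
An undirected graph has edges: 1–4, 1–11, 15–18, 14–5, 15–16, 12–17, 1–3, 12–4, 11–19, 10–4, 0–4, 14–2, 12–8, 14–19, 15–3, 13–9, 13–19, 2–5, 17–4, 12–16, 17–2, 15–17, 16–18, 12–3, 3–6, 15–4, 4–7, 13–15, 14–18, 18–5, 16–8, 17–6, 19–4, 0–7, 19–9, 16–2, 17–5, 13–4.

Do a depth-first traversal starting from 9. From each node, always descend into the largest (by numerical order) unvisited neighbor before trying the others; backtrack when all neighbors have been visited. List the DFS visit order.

Visit 9
9 → 19
19 → 14
14 → 18
18 → 16
16 → 15
15 → 17
17 → 12
12 → 8
12 → 4
4 → 13
4 → 10
4 → 7
7 → 0
4 → 1
1 → 11
1 → 3
3 → 6
17 → 5
5 → 2

9, 19, 14, 18, 16, 15, 17, 12, 8, 4, 13, 10, 7, 0, 1, 11, 3, 6, 5, 2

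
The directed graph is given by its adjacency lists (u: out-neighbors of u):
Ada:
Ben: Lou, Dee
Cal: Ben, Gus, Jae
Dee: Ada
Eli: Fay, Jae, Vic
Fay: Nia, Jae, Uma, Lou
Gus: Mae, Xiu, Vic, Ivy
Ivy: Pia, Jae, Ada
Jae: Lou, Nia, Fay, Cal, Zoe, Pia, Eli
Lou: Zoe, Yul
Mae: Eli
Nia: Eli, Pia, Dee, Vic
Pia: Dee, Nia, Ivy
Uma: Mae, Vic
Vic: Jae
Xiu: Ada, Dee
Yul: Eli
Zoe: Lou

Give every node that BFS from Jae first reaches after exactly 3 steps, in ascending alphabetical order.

Ada, Mae, Xiu

Level 0: Jae
Level 1: Cal, Eli, Fay, Lou, Nia, Pia, Zoe
Level 2: Ben, Dee, Gus, Ivy, Uma, Vic, Yul
Level 3: Ada, Mae, Xiu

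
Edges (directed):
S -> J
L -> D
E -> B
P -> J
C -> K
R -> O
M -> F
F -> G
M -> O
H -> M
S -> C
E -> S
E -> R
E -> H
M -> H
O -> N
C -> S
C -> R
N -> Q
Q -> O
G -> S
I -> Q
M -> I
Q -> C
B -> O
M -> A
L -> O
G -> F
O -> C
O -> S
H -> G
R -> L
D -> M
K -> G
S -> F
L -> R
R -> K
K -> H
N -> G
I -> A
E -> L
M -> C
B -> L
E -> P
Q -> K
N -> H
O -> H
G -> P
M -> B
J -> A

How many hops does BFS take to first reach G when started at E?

Level 0: E
Level 1: B, H, L, P, R, S
Level 2: C, D, F, G, J, K, M, O
Level 3: A, I, N
Level 4: Q
G first appears at level 2.

2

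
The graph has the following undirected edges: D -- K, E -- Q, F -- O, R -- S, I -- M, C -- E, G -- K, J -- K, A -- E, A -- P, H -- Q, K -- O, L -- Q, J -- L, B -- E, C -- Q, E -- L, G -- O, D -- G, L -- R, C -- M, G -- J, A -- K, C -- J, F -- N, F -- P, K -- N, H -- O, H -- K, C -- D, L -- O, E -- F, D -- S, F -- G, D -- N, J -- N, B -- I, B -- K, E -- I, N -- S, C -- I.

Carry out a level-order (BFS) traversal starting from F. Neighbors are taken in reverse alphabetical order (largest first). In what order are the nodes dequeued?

F, P, O, N, G, E, A, L, K, H, S, J, D, Q, I, C, B, R, M

Visit F; enqueue P, O, N, G, E → queue [P, O, N, G, E]
Visit P; enqueue A → queue [O, N, G, E, A]
Visit O; enqueue L, K, H → queue [N, G, E, A, L, K, H]
Visit N; enqueue S, J, D → queue [G, E, A, L, K, H, S, J, D]
Visit G → queue [E, A, L, K, H, S, J, D]
Visit E; enqueue Q, I, C, B → queue [A, L, K, H, S, J, D, Q, I, C, B]
Visit A → queue [L, K, H, S, J, D, Q, I, C, B]
Visit L; enqueue R → queue [K, H, S, J, D, Q, I, C, B, R]
Visit K → queue [H, S, J, D, Q, I, C, B, R]
Visit H → queue [S, J, D, Q, I, C, B, R]
Visit S → queue [J, D, Q, I, C, B, R]
Visit J → queue [D, Q, I, C, B, R]
Visit D → queue [Q, I, C, B, R]
Visit Q → queue [I, C, B, R]
Visit I; enqueue M → queue [C, B, R, M]
Visit C → queue [B, R, M]
Visit B → queue [R, M]
Visit R → queue [M]
Visit M → queue []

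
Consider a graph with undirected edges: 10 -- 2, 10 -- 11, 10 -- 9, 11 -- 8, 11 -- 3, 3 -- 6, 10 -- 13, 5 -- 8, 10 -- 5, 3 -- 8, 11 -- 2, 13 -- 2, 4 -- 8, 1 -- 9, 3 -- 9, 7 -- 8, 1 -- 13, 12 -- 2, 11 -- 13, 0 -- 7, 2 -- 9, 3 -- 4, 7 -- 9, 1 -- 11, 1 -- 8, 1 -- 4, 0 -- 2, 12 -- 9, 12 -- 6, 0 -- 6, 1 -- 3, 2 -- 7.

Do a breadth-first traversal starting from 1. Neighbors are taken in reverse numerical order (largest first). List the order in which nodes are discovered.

1, 13, 11, 9, 8, 4, 3, 10, 2, 12, 7, 5, 6, 0

Visit 1; enqueue 13, 11, 9, 8, 4, 3 → queue [13, 11, 9, 8, 4, 3]
Visit 13; enqueue 10, 2 → queue [11, 9, 8, 4, 3, 10, 2]
Visit 11 → queue [9, 8, 4, 3, 10, 2]
Visit 9; enqueue 12, 7 → queue [8, 4, 3, 10, 2, 12, 7]
Visit 8; enqueue 5 → queue [4, 3, 10, 2, 12, 7, 5]
Visit 4 → queue [3, 10, 2, 12, 7, 5]
Visit 3; enqueue 6 → queue [10, 2, 12, 7, 5, 6]
Visit 10 → queue [2, 12, 7, 5, 6]
Visit 2; enqueue 0 → queue [12, 7, 5, 6, 0]
Visit 12 → queue [7, 5, 6, 0]
Visit 7 → queue [5, 6, 0]
Visit 5 → queue [6, 0]
Visit 6 → queue [0]
Visit 0 → queue []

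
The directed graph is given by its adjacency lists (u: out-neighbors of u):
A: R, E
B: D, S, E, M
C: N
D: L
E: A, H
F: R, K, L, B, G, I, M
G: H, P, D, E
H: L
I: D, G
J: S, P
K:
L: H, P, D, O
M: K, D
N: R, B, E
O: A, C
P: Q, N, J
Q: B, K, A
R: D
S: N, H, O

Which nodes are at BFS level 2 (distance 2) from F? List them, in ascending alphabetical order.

Level 0: F
Level 1: B, G, I, K, L, M, R
Level 2: D, E, H, O, P, S
Level 3: A, C, J, N, Q

D, E, H, O, P, S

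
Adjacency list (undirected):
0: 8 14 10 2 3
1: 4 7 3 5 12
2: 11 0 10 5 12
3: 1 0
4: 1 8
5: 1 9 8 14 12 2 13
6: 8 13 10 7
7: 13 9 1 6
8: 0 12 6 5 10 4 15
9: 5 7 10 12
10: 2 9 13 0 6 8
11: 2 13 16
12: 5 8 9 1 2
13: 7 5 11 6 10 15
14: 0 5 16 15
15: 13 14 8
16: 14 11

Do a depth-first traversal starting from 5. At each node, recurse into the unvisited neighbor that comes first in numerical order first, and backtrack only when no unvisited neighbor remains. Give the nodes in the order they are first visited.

5 -> 1 -> 3 -> 0 -> 2 -> 10 -> 6 -> 7 -> 9 -> 12 -> 8 -> 4 -> 15 -> 13 -> 11 -> 16 -> 14

Visit 5
5 → 1
1 → 3
3 → 0
0 → 2
2 → 10
10 → 6
6 → 7
7 → 9
9 → 12
12 → 8
8 → 4
8 → 15
15 → 13
13 → 11
11 → 16
16 → 14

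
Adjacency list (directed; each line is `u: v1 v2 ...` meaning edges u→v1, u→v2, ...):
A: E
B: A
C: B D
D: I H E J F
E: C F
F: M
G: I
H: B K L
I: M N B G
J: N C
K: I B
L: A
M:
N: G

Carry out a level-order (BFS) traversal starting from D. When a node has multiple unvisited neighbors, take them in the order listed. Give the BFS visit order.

Visit D; enqueue I, H, E, J, F → queue [I, H, E, J, F]
Visit I; enqueue M, N, B, G → queue [H, E, J, F, M, N, B, G]
Visit H; enqueue K, L → queue [E, J, F, M, N, B, G, K, L]
Visit E; enqueue C → queue [J, F, M, N, B, G, K, L, C]
Visit J → queue [F, M, N, B, G, K, L, C]
Visit F → queue [M, N, B, G, K, L, C]
Visit M → queue [N, B, G, K, L, C]
Visit N → queue [B, G, K, L, C]
Visit B; enqueue A → queue [G, K, L, C, A]
Visit G → queue [K, L, C, A]
Visit K → queue [L, C, A]
Visit L → queue [C, A]
Visit C → queue [A]
Visit A → queue []

D, I, H, E, J, F, M, N, B, G, K, L, C, A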